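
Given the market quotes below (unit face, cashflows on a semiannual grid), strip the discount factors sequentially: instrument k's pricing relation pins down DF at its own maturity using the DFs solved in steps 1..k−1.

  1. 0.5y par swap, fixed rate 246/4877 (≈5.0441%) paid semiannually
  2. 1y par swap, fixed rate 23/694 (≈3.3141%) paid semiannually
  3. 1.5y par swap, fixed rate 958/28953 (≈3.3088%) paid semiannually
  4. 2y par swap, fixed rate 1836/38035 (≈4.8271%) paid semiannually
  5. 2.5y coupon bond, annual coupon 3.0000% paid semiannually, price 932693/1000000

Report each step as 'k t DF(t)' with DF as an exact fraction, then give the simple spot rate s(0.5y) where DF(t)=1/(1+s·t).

step 1 [0.5y] swap r/2=123/4877: DF=(1 − 123/4877·(0))/(1+123/4877) = 4877/5000 ≈ 0.975400
step 2 [1y] swap r/2=23/1388: DF=(1 − 23/1388·(0.975400))/(1+23/1388) = 4839/5000 ≈ 0.967800
step 3 [1.5y] swap r/2=479/28953: DF=(1 − 479/28953·(0.975400+0.967800))/(1+479/28953) = 9521/10000 ≈ 0.952100
step 4 [2y] swap r/2=918/38035: DF=(1 − 918/38035·(0.975400+0.967800+0.952100))/(1+918/38035) = 4541/5000 ≈ 0.908200
step 5 [2.5y] bond c/2=3/200: DF=(932693/1000000 − 3/200·(0.975400+0.967800+0.952100+0.908200))/(1+3/200) = 8627/10000 ≈ 0.862700

1 1/2 4877/5000
2 1 4839/5000
3 3/2 9521/10000
4 2 4541/5000
5 5/2 8627/10000
s(0.5y) = (1/(4877/5000) − 1)/(1/2) = 246/4877 ≈ 5.0441%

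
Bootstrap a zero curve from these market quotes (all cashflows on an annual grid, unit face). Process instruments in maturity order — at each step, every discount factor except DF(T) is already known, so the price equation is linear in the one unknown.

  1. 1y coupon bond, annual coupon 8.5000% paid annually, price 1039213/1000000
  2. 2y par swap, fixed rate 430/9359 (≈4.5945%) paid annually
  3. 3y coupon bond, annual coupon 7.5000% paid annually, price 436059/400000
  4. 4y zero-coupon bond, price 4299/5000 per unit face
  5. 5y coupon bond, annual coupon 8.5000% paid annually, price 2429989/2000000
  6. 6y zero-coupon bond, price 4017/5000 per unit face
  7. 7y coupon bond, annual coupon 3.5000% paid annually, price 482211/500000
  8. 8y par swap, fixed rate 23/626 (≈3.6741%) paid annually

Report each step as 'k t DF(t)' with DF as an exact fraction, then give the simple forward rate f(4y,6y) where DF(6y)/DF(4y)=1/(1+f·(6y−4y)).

1 1 4789/5000
2 2 457/500
3 3 1767/2000
4 4 4299/5000
5 5 4183/5000
6 6 4017/5000
7 7 7541/10000
8 8 1879/2500
f(4y,6y) = ((4299/5000)/(4017/5000) − 1)/(2) = 47/1339 ≈ 3.5101%

step 1 [1y] bond c/1=17/200: DF=(1039213/1000000 − 17/200·(0))/(1+17/200) = 4789/5000 ≈ 0.957800
step 2 [2y] swap r/1=430/9359: DF=(1 − 430/9359·(0.957800))/(1+430/9359) = 457/500 ≈ 0.914000
step 3 [3y] bond c/1=3/40: DF=(436059/400000 − 3/40·(0.957800+0.914000))/(1+3/40) = 1767/2000 ≈ 0.883500
step 4 [4y] zero: DF = P = 4299/5000 ≈ 0.859800
step 5 [5y] bond c/1=17/200: DF=(2429989/2000000 − 17/200·(0.957800+0.914000+0.883500+0.859800))/(1+17/200) = 4183/5000 ≈ 0.836600
step 6 [6y] zero: DF = P = 4017/5000 ≈ 0.803400
step 7 [7y] bond c/1=7/200: DF=(482211/500000 − 7/200·(0.957800+0.914000+0.883500+0.859800+0.836600+0.803400))/(1+7/200) = 7541/10000 ≈ 0.754100
step 8 [8y] swap r/1=23/626: DF=(1 − 23/626·(0.957800+0.914000+0.883500+0.859800+0.836600+0.803400+0.754100))/(1+23/626) = 1879/2500 ≈ 0.751600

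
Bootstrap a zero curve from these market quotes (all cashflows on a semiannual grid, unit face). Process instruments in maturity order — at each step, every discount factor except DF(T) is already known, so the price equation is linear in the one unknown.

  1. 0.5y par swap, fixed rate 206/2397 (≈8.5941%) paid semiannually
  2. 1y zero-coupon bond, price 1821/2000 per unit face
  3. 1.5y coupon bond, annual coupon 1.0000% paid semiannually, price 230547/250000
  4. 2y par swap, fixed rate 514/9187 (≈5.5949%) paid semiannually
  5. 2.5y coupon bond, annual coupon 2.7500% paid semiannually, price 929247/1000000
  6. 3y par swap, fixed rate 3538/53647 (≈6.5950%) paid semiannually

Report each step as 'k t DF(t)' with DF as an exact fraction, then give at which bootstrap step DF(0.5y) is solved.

step 1 [0.5y] swap r/2=103/2397: DF=(1 − 103/2397·(0))/(1+103/2397) = 2397/2500 ≈ 0.958800
step 2 [1y] zero: DF = P = 1821/2000 ≈ 0.910500
step 3 [1.5y] bond c/2=1/200: DF=(230547/250000 − 1/200·(0.958800+0.910500))/(1+1/200) = 9083/10000 ≈ 0.908300
step 4 [2y] swap r/2=257/9187: DF=(1 − 257/9187·(0.958800+0.910500+0.908300))/(1+257/9187) = 2243/2500 ≈ 0.897200
step 5 [2.5y] bond c/2=11/800: DF=(929247/1000000 − 11/800·(0.958800+0.910500+0.908300+0.897200))/(1+11/800) = 2167/2500 ≈ 0.866800
step 6 [3y] swap r/2=1769/53647: DF=(1 − 1769/53647·(0.958800+0.910500+0.908300+0.897200+0.866800))/(1+1769/53647) = 8231/10000 ≈ 0.823100

1 1/2 2397/2500
2 1 1821/2000
3 3/2 9083/10000
4 2 2243/2500
5 5/2 2167/2500
6 3 8231/10000
DF(0.5y) is solved at step 1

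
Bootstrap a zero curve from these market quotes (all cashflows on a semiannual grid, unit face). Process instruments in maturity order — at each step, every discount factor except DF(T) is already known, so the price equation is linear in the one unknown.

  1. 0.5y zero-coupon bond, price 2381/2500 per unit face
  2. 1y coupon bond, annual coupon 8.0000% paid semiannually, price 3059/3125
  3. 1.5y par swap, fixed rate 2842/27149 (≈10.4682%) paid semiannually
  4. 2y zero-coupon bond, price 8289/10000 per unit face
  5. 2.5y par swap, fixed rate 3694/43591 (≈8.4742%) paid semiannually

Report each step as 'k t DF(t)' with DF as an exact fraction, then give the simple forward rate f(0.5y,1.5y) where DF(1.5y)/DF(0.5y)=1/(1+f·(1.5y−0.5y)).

step 1 [0.5y] zero: DF = P = 2381/2500 ≈ 0.952400
step 2 [1y] bond c/2=1/25: DF=(3059/3125 − 1/25·(0.952400))/(1+1/25) = 4523/5000 ≈ 0.904600
step 3 [1.5y] swap r/2=1421/27149: DF=(1 − 1421/27149·(0.952400+0.904600))/(1+1421/27149) = 8579/10000 ≈ 0.857900
step 4 [2y] zero: DF = P = 8289/10000 ≈ 0.828900
step 5 [2.5y] swap r/2=1847/43591: DF=(1 − 1847/43591·(0.952400+0.904600+0.857900+0.828900))/(1+1847/43591) = 8153/10000 ≈ 0.815300

1 1/2 2381/2500
2 1 4523/5000
3 3/2 8579/10000
4 2 8289/10000
5 5/2 8153/10000
f(0.5y,1.5y) = ((2381/2500)/(8579/10000) − 1)/(1) = 945/8579 ≈ 11.0153%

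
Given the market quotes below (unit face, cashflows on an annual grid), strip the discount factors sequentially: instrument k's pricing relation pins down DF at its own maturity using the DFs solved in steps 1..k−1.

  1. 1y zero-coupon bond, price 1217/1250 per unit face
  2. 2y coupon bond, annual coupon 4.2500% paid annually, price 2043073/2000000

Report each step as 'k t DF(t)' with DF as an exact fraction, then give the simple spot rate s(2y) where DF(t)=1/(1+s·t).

step 1 [1y] zero: DF = P = 1217/1250 ≈ 0.973600
step 2 [2y] bond c/1=17/400: DF=(2043073/2000000 − 17/400·(0.973600))/(1+17/400) = 4701/5000 ≈ 0.940200

1 1 1217/1250
2 2 4701/5000
s(2y) = (1/(4701/5000) − 1)/(2) = 299/9402 ≈ 3.1802%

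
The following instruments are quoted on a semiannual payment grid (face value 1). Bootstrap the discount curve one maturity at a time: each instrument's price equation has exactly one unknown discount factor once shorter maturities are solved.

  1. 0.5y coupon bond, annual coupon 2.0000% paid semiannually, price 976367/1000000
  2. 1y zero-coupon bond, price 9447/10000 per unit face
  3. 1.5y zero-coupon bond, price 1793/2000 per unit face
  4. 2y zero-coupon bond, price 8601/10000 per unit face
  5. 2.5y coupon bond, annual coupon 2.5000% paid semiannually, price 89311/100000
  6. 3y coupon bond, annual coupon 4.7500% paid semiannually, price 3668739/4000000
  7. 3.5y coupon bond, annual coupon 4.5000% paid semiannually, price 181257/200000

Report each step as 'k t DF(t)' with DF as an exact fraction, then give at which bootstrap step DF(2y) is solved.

1 1/2 9667/10000
2 1 9447/10000
3 3/2 1793/2000
4 2 8601/10000
5 5/2 523/625
6 3 3957/5000
7 7/2 3849/5000
DF(2y) is solved at step 4

step 1 [0.5y] bond c/2=1/100: DF=(976367/1000000 − 1/100·(0))/(1+1/100) = 9667/10000 ≈ 0.966700
step 2 [1y] zero: DF = P = 9447/10000 ≈ 0.944700
step 3 [1.5y] zero: DF = P = 1793/2000 ≈ 0.896500
step 4 [2y] zero: DF = P = 8601/10000 ≈ 0.860100
step 5 [2.5y] bond c/2=1/80: DF=(89311/100000 − 1/80·(0.966700+0.944700+0.896500+0.860100))/(1+1/80) = 523/625 ≈ 0.836800
step 6 [3y] bond c/2=19/800: DF=(3668739/4000000 − 19/800·(0.966700+0.944700+0.896500+0.860100+0.836800))/(1+19/800) = 3957/5000 ≈ 0.791400
step 7 [3.5y] bond c/2=9/400: DF=(181257/200000 − 9/400·(0.966700+0.944700+0.896500+0.860100+0.836800+0.791400))/(1+9/400) = 3849/5000 ≈ 0.769800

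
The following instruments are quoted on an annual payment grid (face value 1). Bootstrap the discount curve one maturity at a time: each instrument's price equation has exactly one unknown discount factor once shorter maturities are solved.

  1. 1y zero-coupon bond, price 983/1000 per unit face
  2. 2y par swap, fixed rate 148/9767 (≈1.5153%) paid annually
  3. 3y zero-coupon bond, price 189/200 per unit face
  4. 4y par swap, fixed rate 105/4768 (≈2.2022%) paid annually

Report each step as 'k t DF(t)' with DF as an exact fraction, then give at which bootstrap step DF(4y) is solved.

step 1 [1y] zero: DF = P = 983/1000 ≈ 0.983000
step 2 [2y] swap r/1=148/9767: DF=(1 − 148/9767·(0.983000))/(1+148/9767) = 1213/1250 ≈ 0.970400
step 3 [3y] zero: DF = P = 189/200 ≈ 0.945000
step 4 [4y] swap r/1=105/4768: DF=(1 − 105/4768·(0.983000+0.970400+0.945000))/(1+105/4768) = 229/250 ≈ 0.916000

1 1 983/1000
2 2 1213/1250
3 3 189/200
4 4 229/250
DF(4y) is solved at step 4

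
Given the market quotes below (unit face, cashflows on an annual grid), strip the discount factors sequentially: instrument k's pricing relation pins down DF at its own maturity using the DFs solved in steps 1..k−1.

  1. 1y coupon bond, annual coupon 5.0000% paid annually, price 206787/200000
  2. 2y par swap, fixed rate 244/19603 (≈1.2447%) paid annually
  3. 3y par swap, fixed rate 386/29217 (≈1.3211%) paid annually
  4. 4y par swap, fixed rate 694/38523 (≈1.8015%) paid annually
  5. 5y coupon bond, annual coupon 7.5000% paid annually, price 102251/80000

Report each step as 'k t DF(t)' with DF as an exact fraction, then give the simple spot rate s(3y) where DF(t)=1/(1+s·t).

1 1 9847/10000
2 2 2439/2500
3 3 4807/5000
4 4 4653/5000
5 5 4601/5000
s(3y) = (1/(4807/5000) − 1)/(3) = 193/14421 ≈ 1.3383%

step 1 [1y] bond c/1=1/20: DF=(206787/200000 − 1/20·(0))/(1+1/20) = 9847/10000 ≈ 0.984700
step 2 [2y] swap r/1=244/19603: DF=(1 − 244/19603·(0.984700))/(1+244/19603) = 2439/2500 ≈ 0.975600
step 3 [3y] swap r/1=386/29217: DF=(1 − 386/29217·(0.984700+0.975600))/(1+386/29217) = 4807/5000 ≈ 0.961400
step 4 [4y] swap r/1=694/38523: DF=(1 − 694/38523·(0.984700+0.975600+0.961400))/(1+694/38523) = 4653/5000 ≈ 0.930600
step 5 [5y] bond c/1=3/40: DF=(102251/80000 − 3/40·(0.984700+0.975600+0.961400+0.930600))/(1+3/40) = 4601/5000 ≈ 0.920200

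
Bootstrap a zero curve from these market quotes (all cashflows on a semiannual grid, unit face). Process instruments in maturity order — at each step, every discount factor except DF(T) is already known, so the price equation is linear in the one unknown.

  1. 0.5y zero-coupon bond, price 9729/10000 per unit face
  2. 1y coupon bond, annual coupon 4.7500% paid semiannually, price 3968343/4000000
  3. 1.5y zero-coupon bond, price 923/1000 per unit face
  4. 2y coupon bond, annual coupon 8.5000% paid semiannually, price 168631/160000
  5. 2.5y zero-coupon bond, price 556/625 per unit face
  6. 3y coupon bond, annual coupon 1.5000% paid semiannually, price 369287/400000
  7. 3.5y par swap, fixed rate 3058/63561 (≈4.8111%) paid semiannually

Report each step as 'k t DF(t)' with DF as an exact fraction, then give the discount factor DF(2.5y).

1 1/2 9729/10000
2 1 1893/2000
3 3/2 923/1000
4 2 8951/10000
5 5/2 556/625
6 3 8819/10000
7 7/2 8471/10000
DF(2.5y) = 556/625 ≈ 0.889600

step 1 [0.5y] zero: DF = P = 9729/10000 ≈ 0.972900
step 2 [1y] bond c/2=19/800: DF=(3968343/4000000 − 19/800·(0.972900))/(1+19/800) = 1893/2000 ≈ 0.946500
step 3 [1.5y] zero: DF = P = 923/1000 ≈ 0.923000
step 4 [2y] bond c/2=17/400: DF=(168631/160000 − 17/400·(0.972900+0.946500+0.923000))/(1+17/400) = 8951/10000 ≈ 0.895100
step 5 [2.5y] zero: DF = P = 556/625 ≈ 0.889600
step 6 [3y] bond c/2=3/400: DF=(369287/400000 − 3/400·(0.972900+0.946500+0.923000+0.895100+0.889600))/(1+3/400) = 8819/10000 ≈ 0.881900
step 7 [3.5y] swap r/2=1529/63561: DF=(1 − 1529/63561·(0.972900+0.946500+0.923000+0.895100+0.889600+0.881900))/(1+1529/63561) = 8471/10000 ≈ 0.847100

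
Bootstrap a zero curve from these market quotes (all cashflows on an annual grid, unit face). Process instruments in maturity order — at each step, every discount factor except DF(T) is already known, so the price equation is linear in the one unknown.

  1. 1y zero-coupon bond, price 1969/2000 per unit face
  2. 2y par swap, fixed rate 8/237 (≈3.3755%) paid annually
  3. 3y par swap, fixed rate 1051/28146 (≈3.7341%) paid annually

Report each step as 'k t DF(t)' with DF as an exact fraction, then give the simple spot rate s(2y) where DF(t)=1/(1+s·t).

1 1 1969/2000
2 2 1169/1250
3 3 8949/10000
s(2y) = (1/(1169/1250) − 1)/(2) = 81/2338 ≈ 3.4645%

step 1 [1y] zero: DF = P = 1969/2000 ≈ 0.984500
step 2 [2y] swap r/1=8/237: DF=(1 − 8/237·(0.984500))/(1+8/237) = 1169/1250 ≈ 0.935200
step 3 [3y] swap r/1=1051/28146: DF=(1 − 1051/28146·(0.984500+0.935200))/(1+1051/28146) = 8949/10000 ≈ 0.894900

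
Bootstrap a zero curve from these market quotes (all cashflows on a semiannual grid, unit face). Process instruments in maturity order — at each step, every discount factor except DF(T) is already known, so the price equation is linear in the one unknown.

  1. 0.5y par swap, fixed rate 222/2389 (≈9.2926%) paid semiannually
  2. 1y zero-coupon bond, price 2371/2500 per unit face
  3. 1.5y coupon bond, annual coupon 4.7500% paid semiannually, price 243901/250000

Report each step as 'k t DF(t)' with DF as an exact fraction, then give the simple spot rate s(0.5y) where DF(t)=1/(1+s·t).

1 1/2 2389/2500
2 1 2371/2500
3 3/2 568/625
s(0.5y) = (1/(2389/2500) − 1)/(1/2) = 222/2389 ≈ 9.2926%

step 1 [0.5y] swap r/2=111/2389: DF=(1 − 111/2389·(0))/(1+111/2389) = 2389/2500 ≈ 0.955600
step 2 [1y] zero: DF = P = 2371/2500 ≈ 0.948400
step 3 [1.5y] bond c/2=19/800: DF=(243901/250000 − 19/800·(0.955600+0.948400))/(1+19/800) = 568/625 ≈ 0.908800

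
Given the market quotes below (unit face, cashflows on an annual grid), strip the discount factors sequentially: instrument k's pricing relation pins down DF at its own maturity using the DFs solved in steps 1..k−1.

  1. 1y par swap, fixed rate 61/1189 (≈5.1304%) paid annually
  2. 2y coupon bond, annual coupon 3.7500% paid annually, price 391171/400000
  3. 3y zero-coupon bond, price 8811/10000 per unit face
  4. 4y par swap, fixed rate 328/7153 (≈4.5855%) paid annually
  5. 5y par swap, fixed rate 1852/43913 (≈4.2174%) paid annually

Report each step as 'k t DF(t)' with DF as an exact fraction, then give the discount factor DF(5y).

1 1 1189/1250
2 2 4541/5000
3 3 8811/10000
4 4 209/250
5 5 2037/2500
DF(5y) = 2037/2500 ≈ 0.814800

step 1 [1y] swap r/1=61/1189: DF=(1 − 61/1189·(0))/(1+61/1189) = 1189/1250 ≈ 0.951200
step 2 [2y] bond c/1=3/80: DF=(391171/400000 − 3/80·(0.951200))/(1+3/80) = 4541/5000 ≈ 0.908200
step 3 [3y] zero: DF = P = 8811/10000 ≈ 0.881100
step 4 [4y] swap r/1=328/7153: DF=(1 − 328/7153·(0.951200+0.908200+0.881100))/(1+328/7153) = 209/250 ≈ 0.836000
step 5 [5y] swap r/1=1852/43913: DF=(1 − 1852/43913·(0.951200+0.908200+0.881100+0.836000))/(1+1852/43913) = 2037/2500 ≈ 0.814800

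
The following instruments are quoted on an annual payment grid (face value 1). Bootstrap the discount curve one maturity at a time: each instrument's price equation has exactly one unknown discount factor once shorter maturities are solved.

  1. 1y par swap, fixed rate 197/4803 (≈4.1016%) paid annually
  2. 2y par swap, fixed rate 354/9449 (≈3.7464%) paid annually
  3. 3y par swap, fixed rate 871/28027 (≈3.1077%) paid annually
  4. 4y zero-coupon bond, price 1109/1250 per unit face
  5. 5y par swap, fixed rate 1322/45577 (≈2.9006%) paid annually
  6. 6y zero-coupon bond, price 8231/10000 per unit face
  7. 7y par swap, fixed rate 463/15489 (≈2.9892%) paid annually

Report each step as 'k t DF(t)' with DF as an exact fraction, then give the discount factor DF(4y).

1 1 4803/5000
2 2 2323/2500
3 3 9129/10000
4 4 1109/1250
5 5 4339/5000
6 6 8231/10000
7 7 2037/2500
DF(4y) = 1109/1250 ≈ 0.887200

step 1 [1y] swap r/1=197/4803: DF=(1 − 197/4803·(0))/(1+197/4803) = 4803/5000 ≈ 0.960600
step 2 [2y] swap r/1=354/9449: DF=(1 − 354/9449·(0.960600))/(1+354/9449) = 2323/2500 ≈ 0.929200
step 3 [3y] swap r/1=871/28027: DF=(1 − 871/28027·(0.960600+0.929200))/(1+871/28027) = 9129/10000 ≈ 0.912900
step 4 [4y] zero: DF = P = 1109/1250 ≈ 0.887200
step 5 [5y] swap r/1=1322/45577: DF=(1 − 1322/45577·(0.960600+0.929200+0.912900+0.887200))/(1+1322/45577) = 4339/5000 ≈ 0.867800
step 6 [6y] zero: DF = P = 8231/10000 ≈ 0.823100
step 7 [7y] swap r/1=463/15489: DF=(1 − 463/15489·(0.960600+0.929200+0.912900+0.887200+0.867800+0.823100))/(1+463/15489) = 2037/2500 ≈ 0.814800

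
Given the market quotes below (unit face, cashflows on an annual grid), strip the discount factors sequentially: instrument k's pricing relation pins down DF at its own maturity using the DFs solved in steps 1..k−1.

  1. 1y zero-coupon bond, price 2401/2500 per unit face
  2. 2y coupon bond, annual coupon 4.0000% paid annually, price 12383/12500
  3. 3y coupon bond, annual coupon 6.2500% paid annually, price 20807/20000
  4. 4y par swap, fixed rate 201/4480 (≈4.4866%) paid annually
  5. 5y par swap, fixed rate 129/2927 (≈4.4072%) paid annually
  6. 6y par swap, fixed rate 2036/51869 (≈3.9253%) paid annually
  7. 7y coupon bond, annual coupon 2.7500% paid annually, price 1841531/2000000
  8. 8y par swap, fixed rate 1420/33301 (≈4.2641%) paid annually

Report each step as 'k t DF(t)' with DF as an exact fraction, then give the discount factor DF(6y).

step 1 [1y] zero: DF = P = 2401/2500 ≈ 0.960400
step 2 [2y] bond c/1=1/25: DF=(12383/12500 − 1/25·(0.960400))/(1+1/25) = 2289/2500 ≈ 0.915600
step 3 [3y] bond c/1=1/16: DF=(20807/20000 − 1/16·(0.960400+0.915600))/(1+1/16) = 543/625 ≈ 0.868800
step 4 [4y] swap r/1=201/4480: DF=(1 − 201/4480·(0.960400+0.915600+0.868800))/(1+201/4480) = 1049/1250 ≈ 0.839200
step 5 [5y] swap r/1=129/2927: DF=(1 − 129/2927·(0.960400+0.915600+0.868800+0.839200))/(1+129/2927) = 1613/2000 ≈ 0.806500
step 6 [6y] swap r/1=2036/51869: DF=(1 − 2036/51869·(0.960400+0.915600+0.868800+0.839200+0.806500))/(1+2036/51869) = 1991/2500 ≈ 0.796400
step 7 [7y] bond c/1=11/400: DF=(1841531/2000000 − 11/400·(0.960400+0.915600+0.868800+0.839200+0.806500+0.796400))/(1+11/400) = 7573/10000 ≈ 0.757300
step 8 [8y] swap r/1=1420/33301: DF=(1 − 1420/33301·(0.960400+0.915600+0.868800+0.839200+0.806500+0.796400+0.757300))/(1+1420/33301) = 179/250 ≈ 0.716000

1 1 2401/2500
2 2 2289/2500
3 3 543/625
4 4 1049/1250
5 5 1613/2000
6 6 1991/2500
7 7 7573/10000
8 8 179/250
DF(6y) = 1991/2500 ≈ 0.796400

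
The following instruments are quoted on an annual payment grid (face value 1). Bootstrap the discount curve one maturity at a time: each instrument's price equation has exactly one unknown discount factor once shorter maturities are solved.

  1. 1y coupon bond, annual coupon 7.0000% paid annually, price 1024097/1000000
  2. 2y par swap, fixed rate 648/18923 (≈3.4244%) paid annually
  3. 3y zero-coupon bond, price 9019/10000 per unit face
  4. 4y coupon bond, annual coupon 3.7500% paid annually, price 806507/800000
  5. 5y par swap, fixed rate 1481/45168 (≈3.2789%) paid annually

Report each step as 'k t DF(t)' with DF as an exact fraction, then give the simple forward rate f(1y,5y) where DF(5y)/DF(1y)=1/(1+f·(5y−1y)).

1 1 9571/10000
2 2 1169/1250
3 3 9019/10000
4 4 8707/10000
5 5 8519/10000
f(1y,5y) = ((9571/10000)/(8519/10000) − 1)/(4) = 263/8519 ≈ 3.0872%

step 1 [1y] bond c/1=7/100: DF=(1024097/1000000 − 7/100·(0))/(1+7/100) = 9571/10000 ≈ 0.957100
step 2 [2y] swap r/1=648/18923: DF=(1 − 648/18923·(0.957100))/(1+648/18923) = 1169/1250 ≈ 0.935200
step 3 [3y] zero: DF = P = 9019/10000 ≈ 0.901900
step 4 [4y] bond c/1=3/80: DF=(806507/800000 − 3/80·(0.957100+0.935200+0.901900))/(1+3/80) = 8707/10000 ≈ 0.870700
step 5 [5y] swap r/1=1481/45168: DF=(1 − 1481/45168·(0.957100+0.935200+0.901900+0.870700))/(1+1481/45168) = 8519/10000 ≈ 0.851900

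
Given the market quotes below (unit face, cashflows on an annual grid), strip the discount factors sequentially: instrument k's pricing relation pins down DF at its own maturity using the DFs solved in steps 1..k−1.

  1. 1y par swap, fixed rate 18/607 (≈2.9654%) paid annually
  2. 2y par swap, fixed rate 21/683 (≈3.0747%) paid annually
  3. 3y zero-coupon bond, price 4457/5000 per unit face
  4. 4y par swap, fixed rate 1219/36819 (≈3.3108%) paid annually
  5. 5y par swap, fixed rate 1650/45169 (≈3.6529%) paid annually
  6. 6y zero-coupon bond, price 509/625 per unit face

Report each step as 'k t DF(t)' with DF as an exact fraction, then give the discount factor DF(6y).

step 1 [1y] swap r/1=18/607: DF=(1 − 18/607·(0))/(1+18/607) = 607/625 ≈ 0.971200
step 2 [2y] swap r/1=21/683: DF=(1 − 21/683·(0.971200))/(1+21/683) = 2353/2500 ≈ 0.941200
step 3 [3y] zero: DF = P = 4457/5000 ≈ 0.891400
step 4 [4y] swap r/1=1219/36819: DF=(1 − 1219/36819·(0.971200+0.941200+0.891400))/(1+1219/36819) = 8781/10000 ≈ 0.878100
step 5 [5y] swap r/1=1650/45169: DF=(1 − 1650/45169·(0.971200+0.941200+0.891400+0.878100))/(1+1650/45169) = 167/200 ≈ 0.835000
step 6 [6y] zero: DF = P = 509/625 ≈ 0.814400

1 1 607/625
2 2 2353/2500
3 3 4457/5000
4 4 8781/10000
5 5 167/200
6 6 509/625
DF(6y) = 509/625 ≈ 0.814400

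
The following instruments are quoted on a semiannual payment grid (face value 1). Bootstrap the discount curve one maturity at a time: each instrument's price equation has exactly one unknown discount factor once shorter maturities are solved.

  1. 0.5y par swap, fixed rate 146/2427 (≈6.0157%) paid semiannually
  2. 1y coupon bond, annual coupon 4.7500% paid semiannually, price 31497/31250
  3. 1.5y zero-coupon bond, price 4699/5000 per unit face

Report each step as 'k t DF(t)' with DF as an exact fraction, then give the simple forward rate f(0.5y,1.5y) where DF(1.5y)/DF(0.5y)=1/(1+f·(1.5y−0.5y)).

1 1/2 2427/2500
2 1 481/500
3 3/2 4699/5000
f(0.5y,1.5y) = ((2427/2500)/(4699/5000) − 1)/(1) = 155/4699 ≈ 3.2986%

step 1 [0.5y] swap r/2=73/2427: DF=(1 − 73/2427·(0))/(1+73/2427) = 2427/2500 ≈ 0.970800
step 2 [1y] bond c/2=19/800: DF=(31497/31250 − 19/800·(0.970800))/(1+19/800) = 481/500 ≈ 0.962000
step 3 [1.5y] zero: DF = P = 4699/5000 ≈ 0.939800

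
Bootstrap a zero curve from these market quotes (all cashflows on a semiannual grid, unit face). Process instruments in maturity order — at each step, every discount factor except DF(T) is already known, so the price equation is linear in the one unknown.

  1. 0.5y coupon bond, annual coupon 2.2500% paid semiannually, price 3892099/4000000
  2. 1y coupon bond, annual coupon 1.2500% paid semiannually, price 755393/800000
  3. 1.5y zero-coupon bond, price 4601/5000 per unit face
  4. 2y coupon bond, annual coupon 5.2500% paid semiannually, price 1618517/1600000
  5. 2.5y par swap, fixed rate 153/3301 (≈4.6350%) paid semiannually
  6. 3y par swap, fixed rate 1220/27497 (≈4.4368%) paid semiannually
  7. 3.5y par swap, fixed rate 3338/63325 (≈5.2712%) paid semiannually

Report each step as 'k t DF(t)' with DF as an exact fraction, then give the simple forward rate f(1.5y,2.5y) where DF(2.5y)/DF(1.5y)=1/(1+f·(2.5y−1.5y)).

1 1/2 4811/5000
2 1 2331/2500
3 3/2 4601/5000
4 2 9137/10000
5 5/2 8929/10000
6 3 439/500
7 7/2 8331/10000
f(1.5y,2.5y) = ((4601/5000)/(8929/10000) − 1)/(1) = 273/8929 ≈ 3.0575%

step 1 [0.5y] bond c/2=9/800: DF=(3892099/4000000 − 9/800·(0))/(1+9/800) = 4811/5000 ≈ 0.962200
step 2 [1y] bond c/2=1/160: DF=(755393/800000 − 1/160·(0.962200))/(1+1/160) = 2331/2500 ≈ 0.932400
step 3 [1.5y] zero: DF = P = 4601/5000 ≈ 0.920200
step 4 [2y] bond c/2=21/800: DF=(1618517/1600000 − 21/800·(0.962200+0.932400+0.920200))/(1+21/800) = 9137/10000 ≈ 0.913700
step 5 [2.5y] swap r/2=153/6602: DF=(1 − 153/6602·(0.962200+0.932400+0.920200+0.913700))/(1+153/6602) = 8929/10000 ≈ 0.892900
step 6 [3y] swap r/2=610/27497: DF=(1 − 610/27497·(0.962200+0.932400+0.920200+0.913700+0.892900))/(1+610/27497) = 439/500 ≈ 0.878000
step 7 [3.5y] swap r/2=1669/63325: DF=(1 − 1669/63325·(0.962200+0.932400+0.920200+0.913700+0.892900+0.878000))/(1+1669/63325) = 8331/10000 ≈ 0.833100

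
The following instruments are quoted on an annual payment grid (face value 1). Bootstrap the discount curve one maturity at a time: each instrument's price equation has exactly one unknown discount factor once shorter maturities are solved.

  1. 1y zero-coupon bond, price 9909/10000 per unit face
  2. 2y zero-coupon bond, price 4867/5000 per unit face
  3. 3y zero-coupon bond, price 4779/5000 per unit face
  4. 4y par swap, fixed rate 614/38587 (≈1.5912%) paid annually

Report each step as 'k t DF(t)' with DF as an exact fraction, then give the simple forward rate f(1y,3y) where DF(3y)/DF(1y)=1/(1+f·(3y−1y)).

1 1 9909/10000
2 2 4867/5000
3 3 4779/5000
4 4 4693/5000
f(1y,3y) = ((9909/10000)/(4779/5000) − 1)/(2) = 13/708 ≈ 1.8362%

step 1 [1y] zero: DF = P = 9909/10000 ≈ 0.990900
step 2 [2y] zero: DF = P = 4867/5000 ≈ 0.973400
step 3 [3y] zero: DF = P = 4779/5000 ≈ 0.955800
step 4 [4y] swap r/1=614/38587: DF=(1 − 614/38587·(0.990900+0.973400+0.955800))/(1+614/38587) = 4693/5000 ≈ 0.938600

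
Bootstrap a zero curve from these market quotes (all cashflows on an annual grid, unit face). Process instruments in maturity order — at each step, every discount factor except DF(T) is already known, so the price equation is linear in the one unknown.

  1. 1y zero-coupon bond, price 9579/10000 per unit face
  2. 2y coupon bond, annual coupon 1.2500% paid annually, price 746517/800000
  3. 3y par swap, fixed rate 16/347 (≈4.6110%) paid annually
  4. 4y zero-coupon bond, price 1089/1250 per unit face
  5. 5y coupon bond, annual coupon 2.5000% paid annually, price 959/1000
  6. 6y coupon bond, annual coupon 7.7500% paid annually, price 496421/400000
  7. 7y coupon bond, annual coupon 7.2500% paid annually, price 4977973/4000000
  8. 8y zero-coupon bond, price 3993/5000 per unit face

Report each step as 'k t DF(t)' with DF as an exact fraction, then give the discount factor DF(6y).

1 1 9579/10000
2 2 4549/5000
3 3 546/625
4 4 1089/1250
5 5 339/400
6 6 831/1000
7 7 8027/10000
8 8 3993/5000
DF(6y) = 831/1000 ≈ 0.831000

step 1 [1y] zero: DF = P = 9579/10000 ≈ 0.957900
step 2 [2y] bond c/1=1/80: DF=(746517/800000 − 1/80·(0.957900))/(1+1/80) = 4549/5000 ≈ 0.909800
step 3 [3y] swap r/1=16/347: DF=(1 − 16/347·(0.957900+0.909800))/(1+16/347) = 546/625 ≈ 0.873600
step 4 [4y] zero: DF = P = 1089/1250 ≈ 0.871200
step 5 [5y] bond c/1=1/40: DF=(959/1000 − 1/40·(0.957900+0.909800+0.873600+0.871200))/(1+1/40) = 339/400 ≈ 0.847500
step 6 [6y] bond c/1=31/400: DF=(496421/400000 − 31/400·(0.957900+0.909800+0.873600+0.871200+0.847500))/(1+31/400) = 831/1000 ≈ 0.831000
step 7 [7y] bond c/1=29/400: DF=(4977973/4000000 − 29/400·(0.957900+0.909800+0.873600+0.871200+0.847500+0.831000))/(1+29/400) = 8027/10000 ≈ 0.802700
step 8 [8y] zero: DF = P = 3993/5000 ≈ 0.798600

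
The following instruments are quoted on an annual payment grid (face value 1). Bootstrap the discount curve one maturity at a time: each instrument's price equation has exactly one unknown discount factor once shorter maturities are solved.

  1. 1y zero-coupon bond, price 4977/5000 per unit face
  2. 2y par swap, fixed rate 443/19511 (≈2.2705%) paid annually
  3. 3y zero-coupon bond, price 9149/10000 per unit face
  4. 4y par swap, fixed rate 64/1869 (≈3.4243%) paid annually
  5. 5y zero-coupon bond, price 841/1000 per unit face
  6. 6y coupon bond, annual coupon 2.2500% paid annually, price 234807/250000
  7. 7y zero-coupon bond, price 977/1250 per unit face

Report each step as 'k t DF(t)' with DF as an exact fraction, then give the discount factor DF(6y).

1 1 4977/5000
2 2 9557/10000
3 3 9149/10000
4 4 109/125
5 5 841/1000
6 6 4089/5000
7 7 977/1250
DF(6y) = 4089/5000 ≈ 0.817800

step 1 [1y] zero: DF = P = 4977/5000 ≈ 0.995400
step 2 [2y] swap r/1=443/19511: DF=(1 − 443/19511·(0.995400))/(1+443/19511) = 9557/10000 ≈ 0.955700
step 3 [3y] zero: DF = P = 9149/10000 ≈ 0.914900
step 4 [4y] swap r/1=64/1869: DF=(1 − 64/1869·(0.995400+0.955700+0.914900))/(1+64/1869) = 109/125 ≈ 0.872000
step 5 [5y] zero: DF = P = 841/1000 ≈ 0.841000
step 6 [6y] bond c/1=9/400: DF=(234807/250000 − 9/400·(0.995400+0.955700+0.914900+0.872000+0.841000))/(1+9/400) = 4089/5000 ≈ 0.817800
step 7 [7y] zero: DF = P = 977/1250 ≈ 0.781600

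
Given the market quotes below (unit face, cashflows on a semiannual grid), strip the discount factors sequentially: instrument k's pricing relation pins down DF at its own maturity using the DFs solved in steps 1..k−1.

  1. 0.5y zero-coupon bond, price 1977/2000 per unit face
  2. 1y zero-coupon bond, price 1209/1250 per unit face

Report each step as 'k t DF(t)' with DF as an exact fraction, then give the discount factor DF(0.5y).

1 1/2 1977/2000
2 1 1209/1250
DF(0.5y) = 1977/2000 ≈ 0.988500

step 1 [0.5y] zero: DF = P = 1977/2000 ≈ 0.988500
step 2 [1y] zero: DF = P = 1209/1250 ≈ 0.967200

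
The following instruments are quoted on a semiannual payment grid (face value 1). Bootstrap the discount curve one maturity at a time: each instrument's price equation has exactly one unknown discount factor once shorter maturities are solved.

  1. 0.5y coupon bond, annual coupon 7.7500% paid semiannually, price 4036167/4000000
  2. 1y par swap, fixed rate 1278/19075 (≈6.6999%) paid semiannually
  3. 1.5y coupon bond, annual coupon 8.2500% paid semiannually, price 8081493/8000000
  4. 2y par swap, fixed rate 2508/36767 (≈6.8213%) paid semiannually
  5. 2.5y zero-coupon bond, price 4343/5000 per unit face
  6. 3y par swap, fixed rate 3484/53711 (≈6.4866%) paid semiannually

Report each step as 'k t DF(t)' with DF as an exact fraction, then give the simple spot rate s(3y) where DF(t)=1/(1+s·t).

step 1 [0.5y] bond c/2=31/800: DF=(4036167/4000000 − 31/800·(0))/(1+31/800) = 4857/5000 ≈ 0.971400
step 2 [1y] swap r/2=639/19075: DF=(1 − 639/19075·(0.971400))/(1+639/19075) = 9361/10000 ≈ 0.936100
step 3 [1.5y] bond c/2=33/800: DF=(8081493/8000000 − 33/800·(0.971400+0.936100))/(1+33/800) = 4473/5000 ≈ 0.894600
step 4 [2y] swap r/2=1254/36767: DF=(1 − 1254/36767·(0.971400+0.936100+0.894600))/(1+1254/36767) = 4373/5000 ≈ 0.874600
step 5 [2.5y] zero: DF = P = 4343/5000 ≈ 0.868600
step 6 [3y] swap r/2=1742/53711: DF=(1 − 1742/53711·(0.971400+0.936100+0.894600+0.874600+0.868600))/(1+1742/53711) = 4129/5000 ≈ 0.825800

1 1/2 4857/5000
2 1 9361/10000
3 3/2 4473/5000
4 2 4373/5000
5 5/2 4343/5000
6 3 4129/5000
s(3y) = (1/(4129/5000) − 1)/(3) = 871/12387 ≈ 7.0316%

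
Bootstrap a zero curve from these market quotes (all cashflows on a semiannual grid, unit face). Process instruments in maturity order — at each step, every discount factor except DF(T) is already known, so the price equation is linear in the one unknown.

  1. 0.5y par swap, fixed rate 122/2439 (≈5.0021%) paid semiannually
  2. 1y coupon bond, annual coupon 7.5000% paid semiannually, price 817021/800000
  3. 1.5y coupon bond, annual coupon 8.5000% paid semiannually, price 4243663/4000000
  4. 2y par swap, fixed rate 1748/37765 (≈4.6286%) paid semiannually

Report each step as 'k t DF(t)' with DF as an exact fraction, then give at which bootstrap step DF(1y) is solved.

step 1 [0.5y] swap r/2=61/2439: DF=(1 − 61/2439·(0))/(1+61/2439) = 2439/2500 ≈ 0.975600
step 2 [1y] bond c/2=3/80: DF=(817021/800000 − 3/80·(0.975600))/(1+3/80) = 9491/10000 ≈ 0.949100
step 3 [1.5y] bond c/2=17/400: DF=(4243663/4000000 − 17/400·(0.975600+0.949100))/(1+17/400) = 587/625 ≈ 0.939200
step 4 [2y] swap r/2=874/37765: DF=(1 − 874/37765·(0.975600+0.949100+0.939200))/(1+874/37765) = 4563/5000 ≈ 0.912600

1 1/2 2439/2500
2 1 9491/10000
3 3/2 587/625
4 2 4563/5000
DF(1y) is solved at step 2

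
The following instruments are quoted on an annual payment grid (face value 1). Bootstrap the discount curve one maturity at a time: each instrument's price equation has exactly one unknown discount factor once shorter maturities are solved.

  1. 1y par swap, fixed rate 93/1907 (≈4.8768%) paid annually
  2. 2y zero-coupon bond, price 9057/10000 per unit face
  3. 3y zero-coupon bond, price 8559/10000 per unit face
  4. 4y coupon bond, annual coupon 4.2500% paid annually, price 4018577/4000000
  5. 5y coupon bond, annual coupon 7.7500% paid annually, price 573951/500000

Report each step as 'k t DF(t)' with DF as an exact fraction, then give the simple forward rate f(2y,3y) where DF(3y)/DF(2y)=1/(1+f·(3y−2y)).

step 1 [1y] swap r/1=93/1907: DF=(1 − 93/1907·(0))/(1+93/1907) = 1907/2000 ≈ 0.953500
step 2 [2y] zero: DF = P = 9057/10000 ≈ 0.905700
step 3 [3y] zero: DF = P = 8559/10000 ≈ 0.855900
step 4 [4y] bond c/1=17/400: DF=(4018577/4000000 − 17/400·(0.953500+0.905700+0.855900))/(1+17/400) = 853/1000 ≈ 0.853000
step 5 [5y] bond c/1=31/400: DF=(573951/500000 − 31/400·(0.953500+0.905700+0.855900+0.853000))/(1+31/400) = 8087/10000 ≈ 0.808700

1 1 1907/2000
2 2 9057/10000
3 3 8559/10000
4 4 853/1000
5 5 8087/10000
f(2y,3y) = ((9057/10000)/(8559/10000) − 1)/(1) = 166/2853 ≈ 5.8184%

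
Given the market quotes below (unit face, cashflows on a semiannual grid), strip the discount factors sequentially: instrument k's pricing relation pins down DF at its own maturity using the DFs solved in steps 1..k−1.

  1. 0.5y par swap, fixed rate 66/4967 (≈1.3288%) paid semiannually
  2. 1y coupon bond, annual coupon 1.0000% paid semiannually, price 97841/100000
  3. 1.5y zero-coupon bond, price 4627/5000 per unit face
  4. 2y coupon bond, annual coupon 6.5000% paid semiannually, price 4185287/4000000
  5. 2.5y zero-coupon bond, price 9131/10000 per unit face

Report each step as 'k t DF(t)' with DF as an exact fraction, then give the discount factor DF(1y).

1 1/2 4967/5000
2 1 4843/5000
3 3/2 4627/5000
4 2 369/400
5 5/2 9131/10000
DF(1y) = 4843/5000 ≈ 0.968600

step 1 [0.5y] swap r/2=33/4967: DF=(1 − 33/4967·(0))/(1+33/4967) = 4967/5000 ≈ 0.993400
step 2 [1y] bond c/2=1/200: DF=(97841/100000 − 1/200·(0.993400))/(1+1/200) = 4843/5000 ≈ 0.968600
step 3 [1.5y] zero: DF = P = 4627/5000 ≈ 0.925400
step 4 [2y] bond c/2=13/400: DF=(4185287/4000000 − 13/400·(0.993400+0.968600+0.925400))/(1+13/400) = 369/400 ≈ 0.922500
step 5 [2.5y] zero: DF = P = 9131/10000 ≈ 0.913100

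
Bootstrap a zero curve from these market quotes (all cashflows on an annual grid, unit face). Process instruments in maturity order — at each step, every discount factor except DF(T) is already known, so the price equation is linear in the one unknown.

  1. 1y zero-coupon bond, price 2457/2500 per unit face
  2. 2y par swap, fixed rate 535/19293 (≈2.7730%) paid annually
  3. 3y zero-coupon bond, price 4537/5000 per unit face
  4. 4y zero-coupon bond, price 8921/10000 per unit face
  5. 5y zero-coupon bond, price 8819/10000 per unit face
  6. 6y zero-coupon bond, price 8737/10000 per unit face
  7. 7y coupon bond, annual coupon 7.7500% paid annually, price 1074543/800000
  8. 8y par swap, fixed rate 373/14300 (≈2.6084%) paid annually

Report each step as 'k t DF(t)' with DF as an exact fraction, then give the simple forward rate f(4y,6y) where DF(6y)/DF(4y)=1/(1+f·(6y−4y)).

1 1 2457/2500
2 2 1893/2000
3 3 4537/5000
4 4 8921/10000
5 5 8819/10000
6 6 8737/10000
7 7 8521/10000
8 8 1627/2000
f(4y,6y) = ((8921/10000)/(8737/10000) − 1)/(2) = 92/8737 ≈ 1.0530%

step 1 [1y] zero: DF = P = 2457/2500 ≈ 0.982800
step 2 [2y] swap r/1=535/19293: DF=(1 − 535/19293·(0.982800))/(1+535/19293) = 1893/2000 ≈ 0.946500
step 3 [3y] zero: DF = P = 4537/5000 ≈ 0.907400
step 4 [4y] zero: DF = P = 8921/10000 ≈ 0.892100
step 5 [5y] zero: DF = P = 8819/10000 ≈ 0.881900
step 6 [6y] zero: DF = P = 8737/10000 ≈ 0.873700
step 7 [7y] bond c/1=31/400: DF=(1074543/800000 − 31/400·(0.982800+0.946500+0.907400+0.892100+0.881900+0.873700))/(1+31/400) = 8521/10000 ≈ 0.852100
step 8 [8y] swap r/1=373/14300: DF=(1 − 373/14300·(0.982800+0.946500+0.907400+0.892100+0.881900+0.873700+0.852100))/(1+373/14300) = 1627/2000 ≈ 0.813500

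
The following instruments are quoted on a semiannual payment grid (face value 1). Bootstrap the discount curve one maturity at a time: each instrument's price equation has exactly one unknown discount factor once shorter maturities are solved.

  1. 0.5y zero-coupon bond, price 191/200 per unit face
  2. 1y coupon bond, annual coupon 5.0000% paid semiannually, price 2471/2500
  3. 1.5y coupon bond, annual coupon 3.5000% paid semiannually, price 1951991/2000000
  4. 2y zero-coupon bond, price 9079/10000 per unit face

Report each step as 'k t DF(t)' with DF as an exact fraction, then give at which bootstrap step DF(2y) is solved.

1 1/2 191/200
2 1 941/1000
3 3/2 4633/5000
4 2 9079/10000
DF(2y) is solved at step 4

step 1 [0.5y] zero: DF = P = 191/200 ≈ 0.955000
step 2 [1y] bond c/2=1/40: DF=(2471/2500 − 1/40·(0.955000))/(1+1/40) = 941/1000 ≈ 0.941000
step 3 [1.5y] bond c/2=7/400: DF=(1951991/2000000 − 7/400·(0.955000+0.941000))/(1+7/400) = 4633/5000 ≈ 0.926600
step 4 [2y] zero: DF = P = 9079/10000 ≈ 0.907900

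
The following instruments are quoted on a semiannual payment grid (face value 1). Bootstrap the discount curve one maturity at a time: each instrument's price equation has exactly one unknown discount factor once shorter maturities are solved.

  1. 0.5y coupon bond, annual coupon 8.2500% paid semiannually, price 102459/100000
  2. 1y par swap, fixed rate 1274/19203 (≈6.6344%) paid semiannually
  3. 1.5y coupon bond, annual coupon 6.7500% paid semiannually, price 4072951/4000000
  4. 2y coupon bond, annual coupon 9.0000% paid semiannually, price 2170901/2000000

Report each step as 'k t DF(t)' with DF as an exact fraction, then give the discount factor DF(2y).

1 1/2 123/125
2 1 9363/10000
3 3/2 9223/10000
4 2 9163/10000
DF(2y) = 9163/10000 ≈ 0.916300

step 1 [0.5y] bond c/2=33/800: DF=(102459/100000 − 33/800·(0))/(1+33/800) = 123/125 ≈ 0.984000
step 2 [1y] swap r/2=637/19203: DF=(1 − 637/19203·(0.984000))/(1+637/19203) = 9363/10000 ≈ 0.936300
step 3 [1.5y] bond c/2=27/800: DF=(4072951/4000000 − 27/800·(0.984000+0.936300))/(1+27/800) = 9223/10000 ≈ 0.922300
step 4 [2y] bond c/2=9/200: DF=(2170901/2000000 − 9/200·(0.984000+0.936300+0.922300))/(1+9/200) = 9163/10000 ≈ 0.916300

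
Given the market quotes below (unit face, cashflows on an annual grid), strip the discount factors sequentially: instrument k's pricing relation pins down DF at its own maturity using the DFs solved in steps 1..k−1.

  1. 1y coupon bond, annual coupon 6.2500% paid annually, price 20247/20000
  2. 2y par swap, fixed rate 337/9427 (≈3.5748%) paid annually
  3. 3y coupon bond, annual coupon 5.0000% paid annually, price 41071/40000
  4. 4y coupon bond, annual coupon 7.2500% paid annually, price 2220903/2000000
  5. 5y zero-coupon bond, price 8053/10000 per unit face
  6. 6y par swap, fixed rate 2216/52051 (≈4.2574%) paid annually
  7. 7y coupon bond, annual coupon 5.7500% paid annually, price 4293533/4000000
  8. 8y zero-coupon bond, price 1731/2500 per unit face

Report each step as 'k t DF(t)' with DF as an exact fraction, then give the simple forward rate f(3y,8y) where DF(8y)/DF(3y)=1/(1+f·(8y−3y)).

1 1 1191/1250
2 2 4663/5000
3 3 8881/10000
4 4 8479/10000
5 5 8053/10000
6 6 973/1250
7 7 183/250
8 8 1731/2500
f(3y,8y) = ((8881/10000)/(1731/2500) − 1)/(5) = 1957/34620 ≈ 5.6528%

step 1 [1y] bond c/1=1/16: DF=(20247/20000 − 1/16·(0))/(1+1/16) = 1191/1250 ≈ 0.952800
step 2 [2y] swap r/1=337/9427: DF=(1 − 337/9427·(0.952800))/(1+337/9427) = 4663/5000 ≈ 0.932600
step 3 [3y] bond c/1=1/20: DF=(41071/40000 − 1/20·(0.952800+0.932600))/(1+1/20) = 8881/10000 ≈ 0.888100
step 4 [4y] bond c/1=29/400: DF=(2220903/2000000 − 29/400·(0.952800+0.932600+0.888100))/(1+29/400) = 8479/10000 ≈ 0.847900
step 5 [5y] zero: DF = P = 8053/10000 ≈ 0.805300
step 6 [6y] swap r/1=2216/52051: DF=(1 − 2216/52051·(0.952800+0.932600+0.888100+0.847900+0.805300))/(1+2216/52051) = 973/1250 ≈ 0.778400
step 7 [7y] bond c/1=23/400: DF=(4293533/4000000 − 23/400·(0.952800+0.932600+0.888100+0.847900+0.805300+0.778400))/(1+23/400) = 183/250 ≈ 0.732000
step 8 [8y] zero: DF = P = 1731/2500 ≈ 0.692400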